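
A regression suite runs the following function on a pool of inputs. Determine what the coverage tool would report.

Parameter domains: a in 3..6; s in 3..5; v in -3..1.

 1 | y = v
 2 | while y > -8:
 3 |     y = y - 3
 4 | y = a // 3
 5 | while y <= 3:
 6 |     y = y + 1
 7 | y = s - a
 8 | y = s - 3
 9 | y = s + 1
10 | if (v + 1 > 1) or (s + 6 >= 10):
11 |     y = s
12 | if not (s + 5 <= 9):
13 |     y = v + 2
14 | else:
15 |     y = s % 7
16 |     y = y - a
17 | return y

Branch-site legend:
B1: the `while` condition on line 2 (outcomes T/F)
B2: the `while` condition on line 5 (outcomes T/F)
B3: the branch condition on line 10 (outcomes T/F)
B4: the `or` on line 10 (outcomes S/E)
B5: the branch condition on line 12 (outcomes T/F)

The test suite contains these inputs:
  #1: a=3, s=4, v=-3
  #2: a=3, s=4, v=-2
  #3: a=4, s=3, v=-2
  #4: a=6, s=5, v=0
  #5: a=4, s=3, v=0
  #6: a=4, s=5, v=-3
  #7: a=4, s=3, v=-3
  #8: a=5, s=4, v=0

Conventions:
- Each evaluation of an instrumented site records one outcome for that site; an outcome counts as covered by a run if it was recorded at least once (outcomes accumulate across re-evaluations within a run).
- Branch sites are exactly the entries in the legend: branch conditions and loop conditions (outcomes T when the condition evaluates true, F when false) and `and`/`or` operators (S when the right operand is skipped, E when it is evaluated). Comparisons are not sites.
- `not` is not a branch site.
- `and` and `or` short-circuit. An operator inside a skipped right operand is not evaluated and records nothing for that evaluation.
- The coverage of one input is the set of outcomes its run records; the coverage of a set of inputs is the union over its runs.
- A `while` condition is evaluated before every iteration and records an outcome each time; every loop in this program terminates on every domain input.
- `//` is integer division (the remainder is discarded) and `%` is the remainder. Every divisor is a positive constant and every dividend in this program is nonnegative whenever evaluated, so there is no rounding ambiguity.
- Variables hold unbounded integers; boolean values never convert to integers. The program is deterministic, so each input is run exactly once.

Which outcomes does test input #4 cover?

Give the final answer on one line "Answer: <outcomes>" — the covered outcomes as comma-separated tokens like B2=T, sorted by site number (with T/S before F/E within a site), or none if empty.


Simulating input #4 (a=6, s=5, v=0) step by step:
  B1->T, B1->T, B1->T, B1->F, B2->T, B2->T, B2->F, B4->E, B3->T, B5->T
as a set, this run covers: B1=T, B1=F, B2=T, B2=F, B3=T, B4=E, B5=T
Answer: B1=T, B1=F, B2=T, B2=F, B3=T, B4=E, B5=T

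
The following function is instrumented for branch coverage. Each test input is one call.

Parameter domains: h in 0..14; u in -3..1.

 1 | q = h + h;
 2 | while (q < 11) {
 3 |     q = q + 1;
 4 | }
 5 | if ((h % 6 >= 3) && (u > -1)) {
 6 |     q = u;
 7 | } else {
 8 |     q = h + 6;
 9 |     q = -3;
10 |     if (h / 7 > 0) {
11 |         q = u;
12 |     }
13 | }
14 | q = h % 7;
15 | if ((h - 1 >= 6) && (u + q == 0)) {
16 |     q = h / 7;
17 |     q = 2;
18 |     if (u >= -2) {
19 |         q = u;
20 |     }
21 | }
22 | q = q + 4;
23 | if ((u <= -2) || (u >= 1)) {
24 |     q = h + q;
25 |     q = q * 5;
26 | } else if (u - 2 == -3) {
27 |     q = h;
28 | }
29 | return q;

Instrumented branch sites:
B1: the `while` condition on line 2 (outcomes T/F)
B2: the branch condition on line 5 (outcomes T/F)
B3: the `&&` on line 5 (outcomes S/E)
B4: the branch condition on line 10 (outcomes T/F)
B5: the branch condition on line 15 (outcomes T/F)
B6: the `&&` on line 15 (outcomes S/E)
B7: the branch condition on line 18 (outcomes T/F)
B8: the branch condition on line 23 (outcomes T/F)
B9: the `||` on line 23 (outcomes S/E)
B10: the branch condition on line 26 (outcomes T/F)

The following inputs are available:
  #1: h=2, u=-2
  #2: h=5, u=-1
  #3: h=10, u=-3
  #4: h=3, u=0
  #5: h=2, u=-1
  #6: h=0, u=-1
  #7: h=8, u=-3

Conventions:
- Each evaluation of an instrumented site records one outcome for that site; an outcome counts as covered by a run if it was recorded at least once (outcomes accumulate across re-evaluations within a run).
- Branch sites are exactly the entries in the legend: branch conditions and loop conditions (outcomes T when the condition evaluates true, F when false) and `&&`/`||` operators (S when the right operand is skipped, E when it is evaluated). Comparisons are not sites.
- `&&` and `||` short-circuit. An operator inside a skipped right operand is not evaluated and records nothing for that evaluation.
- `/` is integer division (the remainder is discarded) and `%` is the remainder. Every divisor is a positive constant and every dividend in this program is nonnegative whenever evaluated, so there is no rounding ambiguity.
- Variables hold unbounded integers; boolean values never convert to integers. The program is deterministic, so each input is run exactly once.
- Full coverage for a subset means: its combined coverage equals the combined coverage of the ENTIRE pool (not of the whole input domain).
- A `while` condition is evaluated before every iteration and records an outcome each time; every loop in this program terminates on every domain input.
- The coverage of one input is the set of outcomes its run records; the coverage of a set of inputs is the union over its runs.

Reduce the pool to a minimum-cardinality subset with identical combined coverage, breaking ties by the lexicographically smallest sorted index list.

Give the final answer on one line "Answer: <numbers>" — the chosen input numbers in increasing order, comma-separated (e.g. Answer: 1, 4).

test 1 (h=2, u=-2) hits B1=T, B1=F, B2=F, B3=S, B4=F, B5=F, B6=S, B8=T, B9=S
test 2 (h=5, u=-1) hits B1=T, B1=F, B2=F, B3=E, B4=F, B5=F, B6=S, B8=F, B9=E, B10=T
test 3 (h=10, u=-3) hits B1=F, B2=F, B3=E, B4=T, B5=T, B6=E, B7=F, B8=T, B9=S
test 4 (h=3, u=0) hits B1=T, B1=F, B2=T, B3=E, B5=F, B6=S, B8=F, B9=E, B10=F
test 5 (h=2, u=-1) hits B1=T, B1=F, B2=F, B3=S, B4=F, B5=F, B6=S, B8=F, B9=E, B10=T
test 6 (h=0, u=-1) hits B1=T, B1=F, B2=F, B3=S, B4=F, B5=F, B6=S, B8=F, B9=E, B10=T
test 7 (h=8, u=-3) hits B1=F, B2=F, B3=S, B4=T, B5=F, B6=E, B8=T, B9=S
the full pool covers 19 outcomes: B1=T, B1=F, B2=T, B2=F, B3=S, B3=E, B4=T, B4=F, B5=T, B5=F, B6=S, B6=E, B7=F, B8=T, B8=F, B9=S, B9=E, B10=T, B10=F
size 1 is not enough: best union over all size-1 subsets is 10/19
size 2 is not enough: best union over all size-2 subsets is 17/19
size 3: inputs {3, 4, 5} cover all 19 outcomes, and no lexicographically smaller subset of this size does

Answer: 3, 4, 5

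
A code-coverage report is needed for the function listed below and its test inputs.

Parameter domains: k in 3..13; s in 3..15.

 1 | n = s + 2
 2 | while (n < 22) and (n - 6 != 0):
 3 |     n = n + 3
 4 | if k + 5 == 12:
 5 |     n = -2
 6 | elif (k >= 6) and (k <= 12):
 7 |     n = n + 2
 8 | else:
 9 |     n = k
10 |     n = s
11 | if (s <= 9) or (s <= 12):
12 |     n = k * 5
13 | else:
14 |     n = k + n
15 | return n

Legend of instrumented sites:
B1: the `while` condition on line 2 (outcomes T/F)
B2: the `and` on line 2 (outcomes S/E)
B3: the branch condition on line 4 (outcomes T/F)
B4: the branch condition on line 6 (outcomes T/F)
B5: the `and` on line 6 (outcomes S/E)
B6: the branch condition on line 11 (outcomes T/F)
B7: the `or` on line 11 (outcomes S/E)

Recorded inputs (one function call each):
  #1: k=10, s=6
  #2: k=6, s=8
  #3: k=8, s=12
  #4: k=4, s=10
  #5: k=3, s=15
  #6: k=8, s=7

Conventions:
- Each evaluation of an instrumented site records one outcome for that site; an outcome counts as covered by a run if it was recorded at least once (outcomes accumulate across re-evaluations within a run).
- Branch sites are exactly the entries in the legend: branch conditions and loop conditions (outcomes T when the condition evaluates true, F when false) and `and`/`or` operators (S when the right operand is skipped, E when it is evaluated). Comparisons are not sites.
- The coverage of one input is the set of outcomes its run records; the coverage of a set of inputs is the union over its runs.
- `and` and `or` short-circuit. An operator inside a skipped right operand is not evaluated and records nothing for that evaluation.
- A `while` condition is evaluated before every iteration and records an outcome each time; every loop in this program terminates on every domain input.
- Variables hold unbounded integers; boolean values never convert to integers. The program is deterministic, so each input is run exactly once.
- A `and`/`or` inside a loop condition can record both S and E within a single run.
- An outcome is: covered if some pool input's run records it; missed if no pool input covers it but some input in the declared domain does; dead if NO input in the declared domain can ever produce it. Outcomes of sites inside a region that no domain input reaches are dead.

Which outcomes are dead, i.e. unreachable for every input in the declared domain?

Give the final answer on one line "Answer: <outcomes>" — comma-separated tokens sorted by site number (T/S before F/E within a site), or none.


sweeping the full domain (143 inputs) for each outcome:
  reachable outcomes have witnesses, e.g. B1=T (e.g. k=3, s=3), B1=F (e.g. k=3, s=3), B2=S (e.g. k=3, s=3), B2=E (e.g. k=3, s=3)
Answer: none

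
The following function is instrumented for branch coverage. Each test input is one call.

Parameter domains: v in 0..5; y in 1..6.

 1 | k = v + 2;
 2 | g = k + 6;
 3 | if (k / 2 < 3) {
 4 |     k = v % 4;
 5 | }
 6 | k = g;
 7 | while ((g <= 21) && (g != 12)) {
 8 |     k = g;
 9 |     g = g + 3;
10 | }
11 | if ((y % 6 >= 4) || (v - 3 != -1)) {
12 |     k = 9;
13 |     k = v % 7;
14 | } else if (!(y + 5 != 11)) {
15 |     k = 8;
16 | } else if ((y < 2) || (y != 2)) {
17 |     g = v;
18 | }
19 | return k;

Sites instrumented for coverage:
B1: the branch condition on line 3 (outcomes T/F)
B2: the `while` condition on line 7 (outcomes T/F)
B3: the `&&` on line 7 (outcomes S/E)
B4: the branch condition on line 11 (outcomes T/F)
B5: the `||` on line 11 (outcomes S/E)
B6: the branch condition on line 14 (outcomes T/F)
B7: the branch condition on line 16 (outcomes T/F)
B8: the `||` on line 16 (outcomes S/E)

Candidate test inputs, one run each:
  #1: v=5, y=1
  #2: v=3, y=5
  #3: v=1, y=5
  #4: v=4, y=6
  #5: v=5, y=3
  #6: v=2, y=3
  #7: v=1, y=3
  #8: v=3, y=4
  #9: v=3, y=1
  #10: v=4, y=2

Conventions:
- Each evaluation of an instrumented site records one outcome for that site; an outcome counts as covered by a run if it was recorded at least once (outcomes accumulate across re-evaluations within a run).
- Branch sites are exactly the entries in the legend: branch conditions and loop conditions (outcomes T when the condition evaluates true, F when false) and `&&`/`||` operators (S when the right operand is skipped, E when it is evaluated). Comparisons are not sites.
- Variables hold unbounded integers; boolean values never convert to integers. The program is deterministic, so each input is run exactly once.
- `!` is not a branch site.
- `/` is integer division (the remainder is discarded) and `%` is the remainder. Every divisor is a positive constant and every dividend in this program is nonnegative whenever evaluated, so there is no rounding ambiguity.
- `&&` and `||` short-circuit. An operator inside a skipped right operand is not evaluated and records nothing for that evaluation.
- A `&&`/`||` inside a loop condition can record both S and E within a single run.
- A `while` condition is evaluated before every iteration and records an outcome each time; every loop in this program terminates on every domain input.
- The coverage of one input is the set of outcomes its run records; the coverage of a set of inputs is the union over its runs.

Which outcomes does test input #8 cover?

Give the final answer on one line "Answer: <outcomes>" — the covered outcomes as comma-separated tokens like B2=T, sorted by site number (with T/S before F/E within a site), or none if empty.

Tracing the run of input #8 (v=3, y=4):
  B1->T, B3->E, B2->T, B3->E, B2->T, B3->E, B2->T, B3->E, B2->T, B3->S
  B2->F, B5->S, B4->T
as a set, this run covers: B1=T, B2=T, B2=F, B3=S, B3=E, B4=T, B5=S

Answer: B1=T, B2=T, B2=F, B3=S, B3=E, B4=T, B5=S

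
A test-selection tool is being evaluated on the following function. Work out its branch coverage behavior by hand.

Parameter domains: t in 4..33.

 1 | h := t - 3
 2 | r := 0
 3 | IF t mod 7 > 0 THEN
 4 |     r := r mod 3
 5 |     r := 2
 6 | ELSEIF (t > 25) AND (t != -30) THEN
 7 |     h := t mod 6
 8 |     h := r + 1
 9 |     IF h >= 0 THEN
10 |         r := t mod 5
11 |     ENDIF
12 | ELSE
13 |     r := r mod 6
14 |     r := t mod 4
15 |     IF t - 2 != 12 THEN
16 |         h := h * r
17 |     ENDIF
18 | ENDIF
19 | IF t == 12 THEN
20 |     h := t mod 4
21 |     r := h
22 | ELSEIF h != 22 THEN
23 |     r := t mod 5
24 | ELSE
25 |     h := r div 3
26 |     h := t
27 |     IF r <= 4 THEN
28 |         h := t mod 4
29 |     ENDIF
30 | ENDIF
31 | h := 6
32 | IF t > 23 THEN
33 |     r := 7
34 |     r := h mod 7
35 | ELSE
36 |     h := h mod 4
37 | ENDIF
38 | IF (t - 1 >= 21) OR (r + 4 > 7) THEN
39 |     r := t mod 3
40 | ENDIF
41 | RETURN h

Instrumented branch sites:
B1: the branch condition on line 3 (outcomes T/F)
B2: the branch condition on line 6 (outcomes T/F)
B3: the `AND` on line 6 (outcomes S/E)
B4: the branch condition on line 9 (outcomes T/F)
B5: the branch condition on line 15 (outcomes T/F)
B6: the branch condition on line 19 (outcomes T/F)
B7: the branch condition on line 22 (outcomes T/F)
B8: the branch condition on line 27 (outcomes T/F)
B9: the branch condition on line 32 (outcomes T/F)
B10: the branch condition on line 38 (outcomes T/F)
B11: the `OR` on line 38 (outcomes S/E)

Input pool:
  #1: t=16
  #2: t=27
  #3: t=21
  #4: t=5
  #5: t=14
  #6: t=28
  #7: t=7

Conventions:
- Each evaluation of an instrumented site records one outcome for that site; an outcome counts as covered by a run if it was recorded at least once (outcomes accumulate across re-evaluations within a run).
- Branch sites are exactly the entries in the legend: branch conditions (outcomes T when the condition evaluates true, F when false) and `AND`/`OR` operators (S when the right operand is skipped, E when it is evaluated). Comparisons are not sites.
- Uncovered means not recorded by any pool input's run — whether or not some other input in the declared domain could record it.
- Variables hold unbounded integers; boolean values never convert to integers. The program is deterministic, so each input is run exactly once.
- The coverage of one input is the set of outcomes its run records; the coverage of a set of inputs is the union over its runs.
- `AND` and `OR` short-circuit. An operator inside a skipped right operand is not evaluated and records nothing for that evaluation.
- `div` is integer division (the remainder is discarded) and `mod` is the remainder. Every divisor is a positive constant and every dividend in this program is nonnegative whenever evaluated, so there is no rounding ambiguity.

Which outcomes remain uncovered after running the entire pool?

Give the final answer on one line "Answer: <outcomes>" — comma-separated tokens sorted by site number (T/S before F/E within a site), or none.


test 1 (t=16) hits B1=T, B6=F, B7=T, B9=F, B10=F, B11=E
test 2 (t=27) hits B1=T, B6=F, B7=T, B9=T, B10=T, B11=S
test 3 (t=21) hits B1=F, B2=F, B3=S, B5=T, B6=F, B7=T, B9=F, B10=F, B11=E
test 4 (t=5) hits B1=T, B6=F, B7=T, B9=F, B10=F, B11=E
test 5 (t=14) hits B1=F, B2=F, B3=S, B5=F, B6=F, B7=T, B9=F, B10=T, B11=E
test 6 (t=28) hits B1=F, B2=T, B3=E, B4=T, B6=F, B7=T, B9=T, B10=T, B11=S
test 7 (t=7) hits B1=F, B2=F, B3=S, B5=T, B6=F, B7=T, B9=F, B10=F, B11=E
union over the pool: B1=T, B1=F, B2=T, B2=F, B3=S, B3=E, B4=T, B5=T, B5=F, B6=F, B7=T, B9=T, B9=F, B10=T, B10=F, B11=S, B11=E
uncovered (5 of 22): B4=F, B6=T, B7=F, B8=T, B8=F
Answer: B4=F, B6=T, B7=F, B8=T, B8=F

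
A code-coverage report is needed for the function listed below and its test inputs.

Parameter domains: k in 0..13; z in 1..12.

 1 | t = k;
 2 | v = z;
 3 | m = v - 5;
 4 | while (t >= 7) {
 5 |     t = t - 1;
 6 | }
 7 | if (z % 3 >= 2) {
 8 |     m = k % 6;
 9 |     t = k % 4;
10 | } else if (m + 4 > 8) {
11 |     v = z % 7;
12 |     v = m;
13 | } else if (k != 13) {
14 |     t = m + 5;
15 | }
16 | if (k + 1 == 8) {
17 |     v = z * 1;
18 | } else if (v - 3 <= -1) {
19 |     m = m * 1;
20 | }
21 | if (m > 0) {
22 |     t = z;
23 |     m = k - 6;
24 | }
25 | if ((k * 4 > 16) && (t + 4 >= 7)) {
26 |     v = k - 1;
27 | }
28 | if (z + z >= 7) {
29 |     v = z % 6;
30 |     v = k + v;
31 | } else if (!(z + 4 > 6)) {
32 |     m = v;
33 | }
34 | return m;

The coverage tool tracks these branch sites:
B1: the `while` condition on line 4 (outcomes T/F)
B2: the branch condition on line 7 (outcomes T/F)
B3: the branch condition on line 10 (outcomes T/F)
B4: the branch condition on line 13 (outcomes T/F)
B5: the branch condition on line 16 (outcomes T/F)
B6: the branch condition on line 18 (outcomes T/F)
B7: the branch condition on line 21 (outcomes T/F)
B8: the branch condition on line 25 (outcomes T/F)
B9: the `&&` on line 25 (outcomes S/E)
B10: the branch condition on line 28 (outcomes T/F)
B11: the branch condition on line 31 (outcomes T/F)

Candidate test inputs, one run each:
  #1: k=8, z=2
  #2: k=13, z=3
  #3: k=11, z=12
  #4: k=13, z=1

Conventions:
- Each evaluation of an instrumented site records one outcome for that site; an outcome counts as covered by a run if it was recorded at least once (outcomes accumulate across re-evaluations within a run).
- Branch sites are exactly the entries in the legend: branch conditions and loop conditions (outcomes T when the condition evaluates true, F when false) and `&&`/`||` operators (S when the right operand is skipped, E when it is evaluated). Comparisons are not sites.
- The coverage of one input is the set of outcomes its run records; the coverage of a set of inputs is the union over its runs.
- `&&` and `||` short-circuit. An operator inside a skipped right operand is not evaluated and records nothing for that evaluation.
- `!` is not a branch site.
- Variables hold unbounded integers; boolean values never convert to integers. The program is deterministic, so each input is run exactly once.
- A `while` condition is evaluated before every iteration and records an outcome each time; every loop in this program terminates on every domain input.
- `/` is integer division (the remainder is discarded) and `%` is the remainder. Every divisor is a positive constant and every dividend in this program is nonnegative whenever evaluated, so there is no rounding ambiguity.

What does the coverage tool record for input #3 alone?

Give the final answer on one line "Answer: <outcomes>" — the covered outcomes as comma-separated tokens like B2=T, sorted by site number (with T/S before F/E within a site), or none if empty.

Tracing the run of input #3 (k=11, z=12):
  B1->T, B1->T, B1->T, B1->T, B1->T, B1->F, B2->F, B3->T, B5->F, B6->F
  B7->T, B9->E, B8->T, B10->T
collecting distinct outcomes: B1=T, B1=F, B2=F, B3=T, B5=F, B6=F, B7=T, B8=T, B9=E, B10=T

Answer: B1=T, B1=F, B2=F, B3=T, B5=F, B6=F, B7=T, B8=T, B9=E, B10=T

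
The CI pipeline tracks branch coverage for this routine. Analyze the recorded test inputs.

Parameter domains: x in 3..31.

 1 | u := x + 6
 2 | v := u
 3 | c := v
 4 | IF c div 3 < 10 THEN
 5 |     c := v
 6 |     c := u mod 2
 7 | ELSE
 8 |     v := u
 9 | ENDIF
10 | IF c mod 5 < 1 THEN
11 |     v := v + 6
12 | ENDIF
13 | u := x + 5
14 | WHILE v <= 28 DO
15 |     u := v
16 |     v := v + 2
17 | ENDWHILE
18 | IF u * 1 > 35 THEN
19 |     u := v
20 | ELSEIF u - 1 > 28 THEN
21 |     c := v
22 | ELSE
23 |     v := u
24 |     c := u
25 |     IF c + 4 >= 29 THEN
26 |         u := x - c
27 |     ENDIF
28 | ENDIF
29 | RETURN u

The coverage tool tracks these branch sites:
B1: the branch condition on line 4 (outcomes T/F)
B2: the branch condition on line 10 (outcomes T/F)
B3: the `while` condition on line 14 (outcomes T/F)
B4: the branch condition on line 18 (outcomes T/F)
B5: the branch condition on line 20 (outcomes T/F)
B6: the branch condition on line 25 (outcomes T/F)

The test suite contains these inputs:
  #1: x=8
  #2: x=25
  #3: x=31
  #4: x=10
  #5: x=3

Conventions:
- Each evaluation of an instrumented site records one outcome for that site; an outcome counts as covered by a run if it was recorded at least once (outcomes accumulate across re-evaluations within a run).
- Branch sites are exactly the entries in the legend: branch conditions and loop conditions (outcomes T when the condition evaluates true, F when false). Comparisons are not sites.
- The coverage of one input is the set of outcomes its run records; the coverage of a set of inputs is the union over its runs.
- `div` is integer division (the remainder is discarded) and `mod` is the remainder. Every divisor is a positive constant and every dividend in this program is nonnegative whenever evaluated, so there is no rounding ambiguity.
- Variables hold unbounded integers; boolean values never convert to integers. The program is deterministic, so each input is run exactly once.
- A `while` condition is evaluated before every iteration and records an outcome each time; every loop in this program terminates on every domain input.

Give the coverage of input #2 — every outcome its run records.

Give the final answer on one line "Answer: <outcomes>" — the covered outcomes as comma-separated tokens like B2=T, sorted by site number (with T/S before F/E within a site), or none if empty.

Event log for input #2 (x=25):
  B1->F, B2->F, B3->F, B4->F, B5->T
deduplicating events, the covered set is: B1=F, B2=F, B3=F, B4=F, B5=T

Answer: B1=F, B2=F, B3=F, B4=F, B5=T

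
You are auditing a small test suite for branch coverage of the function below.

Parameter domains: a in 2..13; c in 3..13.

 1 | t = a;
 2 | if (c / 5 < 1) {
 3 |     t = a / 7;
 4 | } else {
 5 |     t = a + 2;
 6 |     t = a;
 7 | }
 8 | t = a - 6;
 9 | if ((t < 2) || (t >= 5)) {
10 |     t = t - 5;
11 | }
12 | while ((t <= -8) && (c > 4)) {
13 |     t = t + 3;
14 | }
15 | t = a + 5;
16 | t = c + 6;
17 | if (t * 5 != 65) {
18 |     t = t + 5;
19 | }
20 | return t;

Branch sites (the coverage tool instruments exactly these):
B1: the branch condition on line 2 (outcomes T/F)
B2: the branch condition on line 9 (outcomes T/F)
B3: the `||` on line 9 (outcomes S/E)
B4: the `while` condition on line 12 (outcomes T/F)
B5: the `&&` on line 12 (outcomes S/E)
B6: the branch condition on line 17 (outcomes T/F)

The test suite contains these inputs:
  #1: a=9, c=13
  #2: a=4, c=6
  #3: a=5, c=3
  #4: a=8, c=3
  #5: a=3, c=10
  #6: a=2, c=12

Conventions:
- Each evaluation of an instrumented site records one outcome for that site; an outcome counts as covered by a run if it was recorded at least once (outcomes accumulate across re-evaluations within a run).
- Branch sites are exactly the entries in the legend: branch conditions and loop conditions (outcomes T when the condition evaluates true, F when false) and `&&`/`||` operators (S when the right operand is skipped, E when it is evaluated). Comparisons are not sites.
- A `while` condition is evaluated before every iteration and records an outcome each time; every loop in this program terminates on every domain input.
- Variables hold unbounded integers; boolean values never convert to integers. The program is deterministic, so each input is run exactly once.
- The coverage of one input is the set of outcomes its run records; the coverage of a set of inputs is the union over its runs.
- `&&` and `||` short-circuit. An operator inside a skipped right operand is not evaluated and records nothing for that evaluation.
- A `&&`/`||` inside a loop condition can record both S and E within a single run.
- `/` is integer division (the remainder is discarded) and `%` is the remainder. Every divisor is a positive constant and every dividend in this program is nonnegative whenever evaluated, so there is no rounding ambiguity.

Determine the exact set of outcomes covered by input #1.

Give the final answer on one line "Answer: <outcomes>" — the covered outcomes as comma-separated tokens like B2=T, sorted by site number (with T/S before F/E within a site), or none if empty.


Tracing the run of input #1 (a=9, c=13):
  B1->F, B3->E, B2->F, B5->S, B4->F, B6->T
collecting distinct outcomes: B1=F, B2=F, B3=E, B4=F, B5=S, B6=T
Answer: B1=F, B2=F, B3=E, B4=F, B5=S, B6=T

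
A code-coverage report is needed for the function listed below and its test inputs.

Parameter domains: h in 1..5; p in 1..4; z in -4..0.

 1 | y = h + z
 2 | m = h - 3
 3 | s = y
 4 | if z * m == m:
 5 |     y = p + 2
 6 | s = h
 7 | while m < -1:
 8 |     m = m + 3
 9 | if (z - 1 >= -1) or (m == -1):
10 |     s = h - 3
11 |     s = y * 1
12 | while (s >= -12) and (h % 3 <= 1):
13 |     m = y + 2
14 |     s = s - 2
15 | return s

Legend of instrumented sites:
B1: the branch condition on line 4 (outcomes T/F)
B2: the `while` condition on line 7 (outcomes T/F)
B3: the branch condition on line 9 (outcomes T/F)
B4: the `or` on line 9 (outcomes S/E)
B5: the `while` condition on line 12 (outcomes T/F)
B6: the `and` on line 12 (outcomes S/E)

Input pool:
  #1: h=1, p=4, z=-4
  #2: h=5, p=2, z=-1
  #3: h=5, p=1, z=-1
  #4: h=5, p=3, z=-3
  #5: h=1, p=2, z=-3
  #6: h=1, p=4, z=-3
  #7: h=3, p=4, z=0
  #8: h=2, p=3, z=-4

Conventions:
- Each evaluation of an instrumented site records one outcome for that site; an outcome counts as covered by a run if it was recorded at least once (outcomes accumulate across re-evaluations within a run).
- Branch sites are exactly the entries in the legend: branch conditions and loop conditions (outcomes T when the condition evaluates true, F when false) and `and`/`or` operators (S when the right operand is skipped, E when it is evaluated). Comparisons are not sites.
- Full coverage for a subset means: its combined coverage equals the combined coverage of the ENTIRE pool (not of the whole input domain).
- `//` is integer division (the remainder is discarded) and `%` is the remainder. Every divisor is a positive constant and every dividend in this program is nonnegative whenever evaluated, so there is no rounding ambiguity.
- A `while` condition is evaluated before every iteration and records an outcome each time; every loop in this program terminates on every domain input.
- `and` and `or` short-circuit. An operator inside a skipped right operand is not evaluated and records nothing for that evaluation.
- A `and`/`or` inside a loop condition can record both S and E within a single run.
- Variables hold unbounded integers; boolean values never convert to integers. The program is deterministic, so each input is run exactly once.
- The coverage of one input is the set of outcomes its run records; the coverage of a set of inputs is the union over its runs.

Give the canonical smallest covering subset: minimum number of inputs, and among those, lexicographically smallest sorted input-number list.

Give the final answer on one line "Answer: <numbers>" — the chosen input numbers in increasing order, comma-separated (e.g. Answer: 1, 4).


input #1, h=1, p=4, z=-4: events B1->F, B2->T, B2->F, B4->E, B3->F, B6->E, B5->T, B6->E, B5->T, B6->E, B5->T, B6->E, B5->T, B6->E, ...; outcomes B1=F, B2=T, B2=F, B3=F, B4=E, B5=T, B5=F, B6=S, B6=E
input #2, h=5, p=2, z=-1: events B1->F, B2->F, B4->E, B3->F, B6->E, B5->F; outcomes B1=F, B2=F, B3=F, B4=E, B5=F, B6=E
input #3, h=5, p=1, z=-1: events B1->F, B2->F, B4->E, B3->F, B6->E, B5->F; outcomes B1=F, B2=F, B3=F, B4=E, B5=F, B6=E
input #4, h=5, p=3, z=-3: events B1->F, B2->F, B4->E, B3->F, B6->E, B5->F; outcomes B1=F, B2=F, B3=F, B4=E, B5=F, B6=E
input #5, h=1, p=2, z=-3: events B1->F, B2->T, B2->F, B4->E, B3->F, B6->E, B5->T, B6->E, B5->T, B6->E, B5->T, B6->E, B5->T, B6->E, ...; outcomes B1=F, B2=T, B2=F, B3=F, B4=E, B5=T, B5=F, B6=S, B6=E
input #6, h=1, p=4, z=-3: events B1->F, B2->T, B2->F, B4->E, B3->F, B6->E, B5->T, B6->E, B5->T, B6->E, B5->T, B6->E, B5->T, B6->E, ...; outcomes B1=F, B2=T, B2=F, B3=F, B4=E, B5=T, B5=F, B6=S, B6=E
input #7, h=3, p=4, z=0: events B1->T, B2->F, B4->S, B3->T, B6->E, B5->T, B6->E, B5->T, B6->E, B5->T, B6->E, B5->T, B6->E, B5->T, ...; outcomes B1=T, B2=F, B3=T, B4=S, B5=T, B5=F, B6=S, B6=E
input #8, h=2, p=3, z=-4: events B1->F, B2->F, B4->E, B3->T, B6->E, B5->F; outcomes B1=F, B2=F, B3=T, B4=E, B5=F, B6=E
union over all inputs: B1=T, B1=F, B2=T, B2=F, B3=T, B3=F, B4=S, B4=E, B5=T, B5=F, B6=S, B6=E (12 outcomes)
no size-1 subset reaches all 12 outcomes (best union: 9/12)
size 2: inputs {1, 7} cover all 12 outcomes, and no lexicographically smaller subset of this size does
Answer: 1, 7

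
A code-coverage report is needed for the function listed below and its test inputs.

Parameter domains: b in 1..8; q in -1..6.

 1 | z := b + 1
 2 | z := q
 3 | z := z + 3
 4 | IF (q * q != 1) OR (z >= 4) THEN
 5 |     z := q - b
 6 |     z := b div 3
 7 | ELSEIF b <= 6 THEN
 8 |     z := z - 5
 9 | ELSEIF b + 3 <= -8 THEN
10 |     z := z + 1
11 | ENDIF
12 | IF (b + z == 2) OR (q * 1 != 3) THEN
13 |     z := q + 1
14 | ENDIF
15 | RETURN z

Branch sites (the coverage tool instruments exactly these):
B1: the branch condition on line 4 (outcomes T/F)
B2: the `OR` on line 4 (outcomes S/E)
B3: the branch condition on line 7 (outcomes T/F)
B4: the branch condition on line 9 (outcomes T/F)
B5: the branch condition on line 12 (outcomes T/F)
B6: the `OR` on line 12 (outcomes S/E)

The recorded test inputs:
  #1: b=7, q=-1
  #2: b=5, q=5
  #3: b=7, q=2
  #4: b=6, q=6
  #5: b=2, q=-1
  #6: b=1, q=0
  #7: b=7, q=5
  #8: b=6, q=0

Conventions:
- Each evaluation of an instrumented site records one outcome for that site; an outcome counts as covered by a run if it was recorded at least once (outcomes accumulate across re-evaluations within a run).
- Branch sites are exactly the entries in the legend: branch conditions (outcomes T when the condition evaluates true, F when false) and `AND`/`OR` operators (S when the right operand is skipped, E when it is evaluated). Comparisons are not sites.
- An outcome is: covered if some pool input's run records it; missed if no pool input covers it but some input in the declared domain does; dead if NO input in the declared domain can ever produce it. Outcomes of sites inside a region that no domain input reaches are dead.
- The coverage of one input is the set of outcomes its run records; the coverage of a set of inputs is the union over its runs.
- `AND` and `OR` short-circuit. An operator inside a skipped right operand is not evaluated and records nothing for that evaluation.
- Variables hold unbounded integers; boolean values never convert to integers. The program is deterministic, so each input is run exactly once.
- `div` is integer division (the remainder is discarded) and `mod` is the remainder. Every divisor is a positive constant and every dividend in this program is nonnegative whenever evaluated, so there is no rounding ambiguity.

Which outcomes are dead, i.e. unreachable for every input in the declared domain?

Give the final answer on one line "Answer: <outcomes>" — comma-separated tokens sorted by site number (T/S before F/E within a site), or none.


exhaustive pass over the 64-input domain:
  B4=T: never recorded by any domain input -> dead
  reachable outcomes have witnesses, e.g. B1=T (e.g. b=1, q=0), B1=F (e.g. b=1, q=-1), B2=S (e.g. b=1, q=0), B2=E (e.g. b=1, q=-1)
Answer: B4=T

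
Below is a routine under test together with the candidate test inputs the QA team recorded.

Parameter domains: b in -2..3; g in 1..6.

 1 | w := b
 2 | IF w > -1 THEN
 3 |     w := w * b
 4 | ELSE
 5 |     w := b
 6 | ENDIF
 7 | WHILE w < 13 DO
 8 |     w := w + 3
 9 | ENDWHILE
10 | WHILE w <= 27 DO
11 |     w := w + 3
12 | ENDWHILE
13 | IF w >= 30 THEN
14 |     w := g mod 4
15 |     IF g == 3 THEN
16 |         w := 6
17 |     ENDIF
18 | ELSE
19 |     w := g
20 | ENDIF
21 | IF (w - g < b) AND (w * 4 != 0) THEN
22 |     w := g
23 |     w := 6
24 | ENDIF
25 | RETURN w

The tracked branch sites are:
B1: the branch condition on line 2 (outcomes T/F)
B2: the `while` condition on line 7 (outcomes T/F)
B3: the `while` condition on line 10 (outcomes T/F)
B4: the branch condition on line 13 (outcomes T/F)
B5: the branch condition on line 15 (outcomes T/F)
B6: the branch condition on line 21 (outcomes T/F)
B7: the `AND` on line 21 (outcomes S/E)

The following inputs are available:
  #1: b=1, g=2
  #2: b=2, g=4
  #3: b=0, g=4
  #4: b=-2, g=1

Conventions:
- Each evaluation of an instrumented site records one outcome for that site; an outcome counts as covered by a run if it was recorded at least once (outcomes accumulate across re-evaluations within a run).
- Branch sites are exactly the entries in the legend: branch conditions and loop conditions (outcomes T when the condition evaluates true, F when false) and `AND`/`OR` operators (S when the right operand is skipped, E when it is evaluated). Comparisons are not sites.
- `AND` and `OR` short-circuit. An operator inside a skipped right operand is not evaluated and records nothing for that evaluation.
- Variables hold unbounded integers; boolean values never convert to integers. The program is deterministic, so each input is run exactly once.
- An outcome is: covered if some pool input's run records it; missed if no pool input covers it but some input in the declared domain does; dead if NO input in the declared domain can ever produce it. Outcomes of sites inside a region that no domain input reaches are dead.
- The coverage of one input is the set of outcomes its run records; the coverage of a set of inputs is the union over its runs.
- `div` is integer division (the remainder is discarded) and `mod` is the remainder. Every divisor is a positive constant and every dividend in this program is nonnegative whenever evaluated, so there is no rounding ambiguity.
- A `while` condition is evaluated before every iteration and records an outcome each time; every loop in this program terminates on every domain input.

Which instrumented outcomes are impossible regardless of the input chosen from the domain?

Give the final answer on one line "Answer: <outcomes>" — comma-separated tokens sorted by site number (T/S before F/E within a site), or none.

sweeping the full domain (36 inputs) for each outcome:
  reachable outcomes have witnesses, e.g. B1=T (e.g. b=0, g=1), B1=F (e.g. b=-2, g=1), B2=T (e.g. b=-2, g=1), B2=F (e.g. b=-2, g=1)

Answer: none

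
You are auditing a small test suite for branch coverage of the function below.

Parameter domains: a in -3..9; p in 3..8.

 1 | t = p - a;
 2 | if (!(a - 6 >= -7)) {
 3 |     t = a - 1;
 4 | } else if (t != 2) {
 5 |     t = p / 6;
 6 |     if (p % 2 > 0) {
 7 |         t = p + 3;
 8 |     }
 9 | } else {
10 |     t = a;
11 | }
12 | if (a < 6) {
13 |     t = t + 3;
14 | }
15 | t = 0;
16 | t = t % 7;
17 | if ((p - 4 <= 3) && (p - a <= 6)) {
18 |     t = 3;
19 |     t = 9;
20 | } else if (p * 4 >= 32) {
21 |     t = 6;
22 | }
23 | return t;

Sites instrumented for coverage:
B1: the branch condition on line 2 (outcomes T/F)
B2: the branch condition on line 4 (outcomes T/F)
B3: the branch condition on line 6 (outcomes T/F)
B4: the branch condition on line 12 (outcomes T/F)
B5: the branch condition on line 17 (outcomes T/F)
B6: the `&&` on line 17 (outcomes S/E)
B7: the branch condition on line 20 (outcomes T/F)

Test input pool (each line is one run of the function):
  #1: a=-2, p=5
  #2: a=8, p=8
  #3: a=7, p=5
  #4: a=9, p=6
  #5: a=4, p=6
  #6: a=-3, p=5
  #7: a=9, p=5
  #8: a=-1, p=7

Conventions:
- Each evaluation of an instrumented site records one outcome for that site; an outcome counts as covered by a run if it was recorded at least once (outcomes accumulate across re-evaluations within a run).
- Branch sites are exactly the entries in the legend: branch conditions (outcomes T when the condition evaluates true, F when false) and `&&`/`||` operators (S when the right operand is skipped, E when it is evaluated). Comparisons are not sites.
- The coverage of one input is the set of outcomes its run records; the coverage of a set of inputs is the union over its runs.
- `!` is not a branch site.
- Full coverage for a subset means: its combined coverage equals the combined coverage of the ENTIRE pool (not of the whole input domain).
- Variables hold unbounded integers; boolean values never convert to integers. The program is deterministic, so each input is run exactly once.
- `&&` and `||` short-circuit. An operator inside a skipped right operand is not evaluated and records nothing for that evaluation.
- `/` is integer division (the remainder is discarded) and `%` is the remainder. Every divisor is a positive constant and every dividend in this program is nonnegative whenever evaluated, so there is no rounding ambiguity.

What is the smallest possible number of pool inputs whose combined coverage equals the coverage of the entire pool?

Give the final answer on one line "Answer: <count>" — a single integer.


#1 (a=-2, p=5) -> B1->T, B4->T, B6->E, B5->F, B7->F; covered: B1=T, B4=T, B5=F, B6=E, B7=F
#2 (a=8, p=8) -> B1->F, B2->T, B3->F, B4->F, B6->S, B5->F, B7->T; covered: B1=F, B2=T, B3=F, B4=F, B5=F, B6=S, B7=T
#3 (a=7, p=5) -> B1->F, B2->T, B3->T, B4->F, B6->E, B5->T; covered: B1=F, B2=T, B3=T, B4=F, B5=T, B6=E
#4 (a=9, p=6) -> B1->F, B2->T, B3->F, B4->F, B6->E, B5->T; covered: B1=F, B2=T, B3=F, B4=F, B5=T, B6=E
#5 (a=4, p=6) -> B1->F, B2->F, B4->T, B6->E, B5->T; covered: B1=F, B2=F, B4=T, B5=T, B6=E
#6 (a=-3, p=5) -> B1->T, B4->T, B6->E, B5->F, B7->F; covered: B1=T, B4=T, B5=F, B6=E, B7=F
#7 (a=9, p=5) -> B1->F, B2->T, B3->T, B4->F, B6->E, B5->T; covered: B1=F, B2=T, B3=T, B4=F, B5=T, B6=E
#8 (a=-1, p=7) -> B1->F, B2->T, B3->T, B4->T, B6->E, B5->F, B7->F; covered: B1=F, B2=T, B3=T, B4=T, B5=F, B6=E, B7=F
union over all inputs: B1=T, B1=F, B2=T, B2=F, B3=T, B3=F, B4=T, B4=F, B5=T, B5=F, B6=S, B6=E, B7=T, B7=F (14 outcomes)
no size-1 subset reaches all 14 outcomes (best union: 7/14)
no size-2 subset reaches all 14 outcomes (best union: 11/14)
no size-3 subset reaches all 14 outcomes (best union: 13/14)
at size 4, {1, 2, 3, 5} reaches all 14 outcomes; every lexicographically earlier size-4 subset fails
Answer: 4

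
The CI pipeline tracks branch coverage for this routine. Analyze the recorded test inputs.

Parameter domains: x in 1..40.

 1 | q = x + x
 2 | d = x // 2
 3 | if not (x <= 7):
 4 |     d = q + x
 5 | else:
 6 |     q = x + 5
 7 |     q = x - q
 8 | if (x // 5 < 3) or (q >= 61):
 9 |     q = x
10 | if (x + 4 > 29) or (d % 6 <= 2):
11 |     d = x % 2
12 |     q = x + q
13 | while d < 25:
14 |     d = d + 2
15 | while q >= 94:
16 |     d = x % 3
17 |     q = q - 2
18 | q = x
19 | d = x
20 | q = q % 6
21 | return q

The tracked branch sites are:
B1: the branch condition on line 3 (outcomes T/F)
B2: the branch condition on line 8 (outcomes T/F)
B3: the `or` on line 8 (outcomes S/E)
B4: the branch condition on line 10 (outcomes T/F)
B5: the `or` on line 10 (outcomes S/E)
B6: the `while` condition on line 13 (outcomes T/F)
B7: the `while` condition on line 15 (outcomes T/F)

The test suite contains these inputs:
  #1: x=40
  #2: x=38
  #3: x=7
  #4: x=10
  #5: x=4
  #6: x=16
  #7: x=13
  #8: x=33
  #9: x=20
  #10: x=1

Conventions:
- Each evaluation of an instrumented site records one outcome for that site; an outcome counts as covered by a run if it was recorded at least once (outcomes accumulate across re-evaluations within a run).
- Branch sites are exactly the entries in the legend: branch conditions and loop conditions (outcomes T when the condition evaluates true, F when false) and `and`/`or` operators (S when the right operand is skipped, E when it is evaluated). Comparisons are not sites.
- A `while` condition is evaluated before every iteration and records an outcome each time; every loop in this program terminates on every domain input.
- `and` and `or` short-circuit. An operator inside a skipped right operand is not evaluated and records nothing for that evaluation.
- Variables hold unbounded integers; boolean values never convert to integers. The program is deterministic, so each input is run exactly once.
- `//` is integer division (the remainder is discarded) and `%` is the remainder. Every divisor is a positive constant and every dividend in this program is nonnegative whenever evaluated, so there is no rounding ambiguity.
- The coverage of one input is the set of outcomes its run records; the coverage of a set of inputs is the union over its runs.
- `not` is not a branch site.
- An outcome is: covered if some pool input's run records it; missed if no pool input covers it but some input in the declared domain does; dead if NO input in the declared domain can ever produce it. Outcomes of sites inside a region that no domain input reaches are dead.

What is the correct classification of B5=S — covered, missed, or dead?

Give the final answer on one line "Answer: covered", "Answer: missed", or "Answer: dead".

B5=S is recorded by pool input(s) 1, 2, 8 -> covered

Answer: covered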